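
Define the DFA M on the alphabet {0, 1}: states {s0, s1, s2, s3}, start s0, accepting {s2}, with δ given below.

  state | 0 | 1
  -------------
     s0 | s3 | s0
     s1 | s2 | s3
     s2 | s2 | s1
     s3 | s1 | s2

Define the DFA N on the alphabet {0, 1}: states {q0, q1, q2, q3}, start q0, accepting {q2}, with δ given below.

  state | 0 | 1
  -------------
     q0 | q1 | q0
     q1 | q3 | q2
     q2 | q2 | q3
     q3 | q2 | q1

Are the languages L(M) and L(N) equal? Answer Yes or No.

Exploring the product automaton M × N from the start pair (s0, q0), following both machines on each input symbol, reaches 4 state pairs: (s0, q0), (s3, q1), (s1, q3), (s2, q2).
M accepts in {s2} and N accepts in {q2}. In every reachable pair the two components are either both accepting — (s2, q2) — or both non-accepting, so no string is accepted by exactly one of the machines: L(M) \ L(N) and L(N) \ L(M) are both empty.
Hence every string is accepted by M iff it is accepted by N, and the two languages coincide.

Yes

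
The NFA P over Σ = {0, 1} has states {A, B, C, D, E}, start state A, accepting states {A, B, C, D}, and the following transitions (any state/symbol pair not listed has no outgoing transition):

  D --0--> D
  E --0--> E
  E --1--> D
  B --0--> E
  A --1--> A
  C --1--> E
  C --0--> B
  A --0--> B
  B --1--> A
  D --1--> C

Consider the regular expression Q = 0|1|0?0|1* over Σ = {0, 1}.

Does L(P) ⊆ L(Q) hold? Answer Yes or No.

The string 01 is in L(P) but not in L(Q).
So L(P) ⊄ L(Q).

No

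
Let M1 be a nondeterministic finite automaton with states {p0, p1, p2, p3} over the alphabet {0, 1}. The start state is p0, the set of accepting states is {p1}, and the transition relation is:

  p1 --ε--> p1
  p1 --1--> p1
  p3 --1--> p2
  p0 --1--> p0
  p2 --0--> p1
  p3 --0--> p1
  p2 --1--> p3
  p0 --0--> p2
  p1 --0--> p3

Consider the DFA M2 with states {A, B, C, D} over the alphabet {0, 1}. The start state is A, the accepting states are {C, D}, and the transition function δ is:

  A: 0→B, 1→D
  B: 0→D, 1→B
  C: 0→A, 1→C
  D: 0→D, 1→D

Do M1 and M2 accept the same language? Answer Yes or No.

No

The string 1 is accepted by M2 but rejected by M1.
So L(M1) ≠ L(M2).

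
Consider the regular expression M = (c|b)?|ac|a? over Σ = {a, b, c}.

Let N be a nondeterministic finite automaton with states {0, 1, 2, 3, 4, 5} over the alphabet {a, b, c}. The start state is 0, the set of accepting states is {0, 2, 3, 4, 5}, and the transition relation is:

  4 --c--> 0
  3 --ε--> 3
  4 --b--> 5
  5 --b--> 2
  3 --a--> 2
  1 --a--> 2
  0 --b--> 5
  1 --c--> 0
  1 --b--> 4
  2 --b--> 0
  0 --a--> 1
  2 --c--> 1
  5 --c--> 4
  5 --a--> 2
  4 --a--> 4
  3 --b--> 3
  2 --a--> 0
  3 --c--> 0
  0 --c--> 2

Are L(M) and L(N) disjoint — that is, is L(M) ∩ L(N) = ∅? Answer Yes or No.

No

The empty string ε is accepted by both M and N.
Hence L(M) ∩ L(N) ≠ ∅.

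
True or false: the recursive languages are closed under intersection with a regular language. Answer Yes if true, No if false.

A regular language is decidable (simulate its DFA), so run that check and the decider for L and accept iff both accept; everything halts.
So the recursive languages are closed under intersection with a regular language.

Yes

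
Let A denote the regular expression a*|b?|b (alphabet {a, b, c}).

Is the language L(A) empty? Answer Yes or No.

No

The empty string ε matches the expression, so it belongs to L(A).
Since L(A) contains at least one string, it is not empty.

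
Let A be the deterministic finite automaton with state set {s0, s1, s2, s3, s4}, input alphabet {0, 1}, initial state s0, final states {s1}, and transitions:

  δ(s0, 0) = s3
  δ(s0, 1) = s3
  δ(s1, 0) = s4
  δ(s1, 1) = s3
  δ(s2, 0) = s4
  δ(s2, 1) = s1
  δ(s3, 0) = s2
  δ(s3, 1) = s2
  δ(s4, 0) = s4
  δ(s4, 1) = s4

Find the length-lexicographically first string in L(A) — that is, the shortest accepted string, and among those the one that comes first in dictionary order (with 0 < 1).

A breadth-first search from s0 reaches an accepting state first via the path s0 → s3 → s2 → s1 on input 001.
No string of length < 3 is accepted (BFS exhausts all shorter strings without reaching an accepting state), and 001 is the lexicographically least accepting string of length 3.

001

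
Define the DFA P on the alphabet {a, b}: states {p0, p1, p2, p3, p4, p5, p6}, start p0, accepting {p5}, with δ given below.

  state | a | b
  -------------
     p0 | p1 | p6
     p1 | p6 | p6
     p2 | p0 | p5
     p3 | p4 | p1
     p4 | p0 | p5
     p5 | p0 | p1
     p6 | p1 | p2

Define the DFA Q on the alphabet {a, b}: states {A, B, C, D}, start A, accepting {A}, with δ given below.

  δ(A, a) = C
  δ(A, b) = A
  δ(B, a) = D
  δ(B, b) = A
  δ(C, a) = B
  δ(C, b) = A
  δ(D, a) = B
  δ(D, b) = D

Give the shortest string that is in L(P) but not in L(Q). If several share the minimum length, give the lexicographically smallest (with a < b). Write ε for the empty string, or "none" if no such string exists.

aaabbb

The string aaabbb is accepted by P but not by Q.
No shorter string lies in the difference, and aaabbb is the lexicographically first length-6 string in L(P) \ L(Q).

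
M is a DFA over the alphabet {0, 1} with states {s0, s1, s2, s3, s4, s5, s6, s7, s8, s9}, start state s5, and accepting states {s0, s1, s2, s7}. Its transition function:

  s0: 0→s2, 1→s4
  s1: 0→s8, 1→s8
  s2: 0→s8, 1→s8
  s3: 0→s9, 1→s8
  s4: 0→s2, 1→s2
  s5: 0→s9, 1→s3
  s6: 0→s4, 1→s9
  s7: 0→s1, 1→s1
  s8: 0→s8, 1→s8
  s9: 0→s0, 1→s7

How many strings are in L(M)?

The useful subgraph on states {s0, s1, s2, s3, s4, s5, s7, s9} is acyclic, so L(M) is finite; the longest accepting path visits 6 useful states, giving maximum string length 5.
Counting accepting paths from s5 by length: 2 of length 2, 5 of length 3, 5 of length 4, 2 of length 5. Total 14.

14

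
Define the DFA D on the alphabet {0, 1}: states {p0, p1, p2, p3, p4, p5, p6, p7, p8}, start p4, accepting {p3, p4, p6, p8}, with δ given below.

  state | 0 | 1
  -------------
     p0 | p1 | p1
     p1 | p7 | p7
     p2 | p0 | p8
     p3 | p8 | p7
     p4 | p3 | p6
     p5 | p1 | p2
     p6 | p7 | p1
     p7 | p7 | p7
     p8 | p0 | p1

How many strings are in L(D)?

4

The useful subgraph on states {p3, p4, p6, p8} is acyclic, so L(D) is finite; the longest accepting path visits 3 useful states, giving maximum string length 2.
Counting accepting paths from p4 by length: 1 of length 0, 2 of length 1, 1 of length 2. Total 4.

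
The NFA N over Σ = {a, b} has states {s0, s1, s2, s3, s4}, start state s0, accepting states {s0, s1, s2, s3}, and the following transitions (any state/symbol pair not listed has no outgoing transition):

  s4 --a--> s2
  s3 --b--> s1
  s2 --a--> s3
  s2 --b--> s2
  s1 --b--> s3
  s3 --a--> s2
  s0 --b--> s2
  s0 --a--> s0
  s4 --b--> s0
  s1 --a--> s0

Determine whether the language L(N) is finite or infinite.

State s0 is reachable from the start and can reach an accepting state, and it lies on the cycle s0 → s0.
Traversing that cycle any number of times yields accepted strings of unbounded length, so the language is infinite.

infinite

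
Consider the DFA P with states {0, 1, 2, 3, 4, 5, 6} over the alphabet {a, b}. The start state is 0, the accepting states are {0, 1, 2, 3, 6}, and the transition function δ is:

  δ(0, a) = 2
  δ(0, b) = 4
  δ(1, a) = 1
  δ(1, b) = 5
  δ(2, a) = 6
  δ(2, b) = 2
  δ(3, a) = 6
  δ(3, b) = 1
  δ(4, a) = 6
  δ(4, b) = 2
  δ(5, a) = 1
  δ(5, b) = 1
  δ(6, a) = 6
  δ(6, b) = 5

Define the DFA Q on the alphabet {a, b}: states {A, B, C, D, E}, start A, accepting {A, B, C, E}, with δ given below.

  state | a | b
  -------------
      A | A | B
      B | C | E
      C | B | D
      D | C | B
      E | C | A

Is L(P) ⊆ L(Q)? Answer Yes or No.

Yes

Exploring the product automaton P × Q from the start pair (0, A), following both machines on each input symbol, reaches 16 state pairs: (0, A), (2, A), (4, B), (6, A), (2, B), (6, C), (2, E), (5, B), (6, B), (5, D), (1, C), (1, E), (5, E), (1, B), (5, A), (1, A).
P accepts in {0, 1, 2, 3, 6} and Q accepts in {A, B, C, E}. The reachable pairs whose P-component is accepting are (0, A), (2, A), (6, A), (2, B), (6, C), (2, E), (6, B), (1, C), (1, E), (1, B), (1, A); in each of them the Q-component is accepting too, so the product for L(P) \ L(Q) (P-component accepting, Q-component rejecting) has no reachable accepting pair and the difference is empty.
Hence every string in L(P) is also in L(Q).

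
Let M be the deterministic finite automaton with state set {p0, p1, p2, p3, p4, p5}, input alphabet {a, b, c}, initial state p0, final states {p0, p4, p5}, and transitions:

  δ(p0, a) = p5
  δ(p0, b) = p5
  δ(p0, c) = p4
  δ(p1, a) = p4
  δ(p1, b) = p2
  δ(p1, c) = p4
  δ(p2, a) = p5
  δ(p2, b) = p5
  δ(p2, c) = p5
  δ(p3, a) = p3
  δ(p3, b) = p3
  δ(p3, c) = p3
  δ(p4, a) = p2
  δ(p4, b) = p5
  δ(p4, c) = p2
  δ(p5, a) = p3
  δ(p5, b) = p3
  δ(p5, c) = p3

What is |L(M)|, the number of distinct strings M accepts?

The useful subgraph on states {p0, p2, p4, p5} is acyclic, so L(M) is finite; the longest accepting path visits 4 useful states, giving maximum string length 3.
Counting accepting paths from p0 by length: 1 of length 0, 3 of length 1, 1 of length 2, 6 of length 3. Total 11.

11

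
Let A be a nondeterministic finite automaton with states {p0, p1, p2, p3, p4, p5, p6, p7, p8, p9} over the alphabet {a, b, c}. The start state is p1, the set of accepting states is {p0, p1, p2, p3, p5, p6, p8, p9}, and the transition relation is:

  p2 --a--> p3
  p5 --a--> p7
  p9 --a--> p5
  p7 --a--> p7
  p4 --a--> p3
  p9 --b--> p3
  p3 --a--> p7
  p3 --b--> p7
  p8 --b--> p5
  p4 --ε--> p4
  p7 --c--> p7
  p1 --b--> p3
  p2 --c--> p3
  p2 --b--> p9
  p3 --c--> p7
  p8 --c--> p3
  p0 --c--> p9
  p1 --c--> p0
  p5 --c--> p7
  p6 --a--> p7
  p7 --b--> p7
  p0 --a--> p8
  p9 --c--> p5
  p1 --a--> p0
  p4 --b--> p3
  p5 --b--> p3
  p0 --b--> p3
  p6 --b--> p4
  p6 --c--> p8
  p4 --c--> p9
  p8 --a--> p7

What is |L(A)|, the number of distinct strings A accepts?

26

The useful subgraph on states {p0, p1, p3, p5, p8, p9} is acyclic, so L(A) is finite; the longest accepting path visits 5 useful states, giving maximum string length 4.
Counting accepting paths from p1 by length: 1 of length 0, 3 of length 1, 6 of length 2, 10 of length 3, 6 of length 4. Total 26.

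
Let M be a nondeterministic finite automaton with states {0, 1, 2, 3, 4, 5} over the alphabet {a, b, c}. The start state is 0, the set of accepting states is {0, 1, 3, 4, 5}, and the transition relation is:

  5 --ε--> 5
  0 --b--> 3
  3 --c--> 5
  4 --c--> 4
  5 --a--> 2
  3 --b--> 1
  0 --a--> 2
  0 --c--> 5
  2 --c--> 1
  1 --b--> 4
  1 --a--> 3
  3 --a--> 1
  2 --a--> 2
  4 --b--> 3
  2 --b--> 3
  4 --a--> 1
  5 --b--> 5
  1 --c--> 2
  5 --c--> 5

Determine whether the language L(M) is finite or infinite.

infinite

State 2 is reachable from the start and can reach an accepting state, and it lies on the cycle 2 → 1 → 2.
Traversing that cycle any number of times yields accepted strings of unbounded length, so the language is infinite.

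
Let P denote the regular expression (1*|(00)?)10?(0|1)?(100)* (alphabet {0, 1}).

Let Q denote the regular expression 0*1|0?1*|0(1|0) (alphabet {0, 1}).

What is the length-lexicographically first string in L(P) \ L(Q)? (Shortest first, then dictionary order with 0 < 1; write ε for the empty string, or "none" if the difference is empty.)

10

The string 10 is accepted by P but not by Q.
No shorter string lies in the difference, and 10 is the lexicographically first length-2 string in L(P) \ L(Q).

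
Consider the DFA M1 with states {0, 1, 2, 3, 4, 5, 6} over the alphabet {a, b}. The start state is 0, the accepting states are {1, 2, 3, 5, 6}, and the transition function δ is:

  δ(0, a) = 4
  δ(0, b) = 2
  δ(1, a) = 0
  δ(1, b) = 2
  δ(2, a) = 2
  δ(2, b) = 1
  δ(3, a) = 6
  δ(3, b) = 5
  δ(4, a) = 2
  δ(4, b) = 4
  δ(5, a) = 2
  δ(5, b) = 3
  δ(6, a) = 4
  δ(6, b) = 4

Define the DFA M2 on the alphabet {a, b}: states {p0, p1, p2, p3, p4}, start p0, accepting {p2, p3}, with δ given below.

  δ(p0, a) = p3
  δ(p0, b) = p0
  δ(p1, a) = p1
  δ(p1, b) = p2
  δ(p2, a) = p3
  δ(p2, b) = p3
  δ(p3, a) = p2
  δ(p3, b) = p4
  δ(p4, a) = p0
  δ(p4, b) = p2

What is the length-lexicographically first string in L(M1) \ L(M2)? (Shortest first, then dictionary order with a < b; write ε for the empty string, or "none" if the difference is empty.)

b

The string b is accepted by M1 but not by M2.
No shorter string lies in the difference, and b is the lexicographically first length-1 string in L(M1) \ L(M2).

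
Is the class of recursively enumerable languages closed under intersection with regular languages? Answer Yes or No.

Yes

First check the input against a DFA for the regular language; if it passes, run the recogniser for L and accept when it does.
So the recursively enumerable languages are closed under intersection with a regular language.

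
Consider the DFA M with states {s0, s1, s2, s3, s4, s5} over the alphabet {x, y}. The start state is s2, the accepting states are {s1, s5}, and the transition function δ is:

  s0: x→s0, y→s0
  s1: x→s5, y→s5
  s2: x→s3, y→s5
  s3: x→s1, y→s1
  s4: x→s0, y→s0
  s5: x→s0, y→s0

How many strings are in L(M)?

7

The useful subgraph on states {s1, s2, s3, s5} is acyclic, so L(M) is finite; the longest accepting path visits 4 useful states, giving maximum string length 3.
Counting accepting paths from s2 by length: 1 of length 1, 2 of length 2, 4 of length 3. Total 7.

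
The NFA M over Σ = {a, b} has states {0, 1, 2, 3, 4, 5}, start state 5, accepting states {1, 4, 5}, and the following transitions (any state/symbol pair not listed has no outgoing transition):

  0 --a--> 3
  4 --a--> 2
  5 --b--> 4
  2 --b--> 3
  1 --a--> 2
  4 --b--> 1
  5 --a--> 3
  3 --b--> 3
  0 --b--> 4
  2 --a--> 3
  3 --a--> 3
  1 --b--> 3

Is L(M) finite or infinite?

The useful states (reachable from 5 and able to reach an accepting state) are {1, 4, 5}.
Restricted to these states the transition graph has no cycle, so every accepting path has bounded length and L is finite.

finite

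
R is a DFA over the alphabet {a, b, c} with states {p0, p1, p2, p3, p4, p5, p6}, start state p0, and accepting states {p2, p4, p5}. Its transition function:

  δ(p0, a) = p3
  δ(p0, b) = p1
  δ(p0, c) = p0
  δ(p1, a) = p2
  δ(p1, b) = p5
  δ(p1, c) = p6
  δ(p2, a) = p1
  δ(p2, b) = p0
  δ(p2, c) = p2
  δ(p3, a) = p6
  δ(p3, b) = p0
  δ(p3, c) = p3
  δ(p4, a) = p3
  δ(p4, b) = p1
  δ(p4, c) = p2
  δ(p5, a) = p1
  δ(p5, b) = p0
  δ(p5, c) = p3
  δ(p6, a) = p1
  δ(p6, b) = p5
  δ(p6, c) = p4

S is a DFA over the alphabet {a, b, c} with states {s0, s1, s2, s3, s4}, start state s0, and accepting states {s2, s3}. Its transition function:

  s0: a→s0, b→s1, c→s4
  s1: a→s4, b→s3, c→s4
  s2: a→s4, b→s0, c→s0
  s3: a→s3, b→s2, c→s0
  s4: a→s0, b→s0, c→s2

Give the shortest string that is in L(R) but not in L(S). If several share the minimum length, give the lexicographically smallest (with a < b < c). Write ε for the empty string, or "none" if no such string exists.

ba

The string ba is accepted by R but not by S.
No shorter string lies in the difference, and ba is the lexicographically first length-2 string in L(R) \ L(S).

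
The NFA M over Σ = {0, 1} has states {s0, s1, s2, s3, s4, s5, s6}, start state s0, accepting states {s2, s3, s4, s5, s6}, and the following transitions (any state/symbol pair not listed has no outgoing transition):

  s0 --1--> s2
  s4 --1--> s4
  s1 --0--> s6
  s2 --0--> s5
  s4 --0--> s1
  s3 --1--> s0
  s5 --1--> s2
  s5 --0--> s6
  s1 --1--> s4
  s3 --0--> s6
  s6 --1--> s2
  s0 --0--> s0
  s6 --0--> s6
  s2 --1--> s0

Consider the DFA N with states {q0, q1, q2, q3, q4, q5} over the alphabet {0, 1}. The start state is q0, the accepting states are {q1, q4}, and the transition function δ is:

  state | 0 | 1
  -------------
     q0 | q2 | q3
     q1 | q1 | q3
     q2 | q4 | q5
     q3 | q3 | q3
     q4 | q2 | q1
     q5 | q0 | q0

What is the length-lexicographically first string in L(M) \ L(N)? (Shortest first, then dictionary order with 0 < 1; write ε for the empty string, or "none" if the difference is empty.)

1

The string 1 is accepted by M but not by N.
No shorter string lies in the difference, and 1 is the lexicographically first length-1 string in L(M) \ L(N).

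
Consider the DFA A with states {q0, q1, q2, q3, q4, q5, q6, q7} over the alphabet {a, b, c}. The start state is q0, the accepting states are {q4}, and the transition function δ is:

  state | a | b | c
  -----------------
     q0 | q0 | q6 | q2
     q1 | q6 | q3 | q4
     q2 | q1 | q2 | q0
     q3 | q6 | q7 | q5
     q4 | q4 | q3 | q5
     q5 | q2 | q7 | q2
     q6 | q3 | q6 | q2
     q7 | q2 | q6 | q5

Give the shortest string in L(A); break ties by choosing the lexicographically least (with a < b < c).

cac

A breadth-first search from q0 reaches an accepting state first via the path q0 → q2 → q1 → q4 on input cac.
No string of length < 3 is accepted (BFS exhausts all shorter strings without reaching an accepting state), and cac is the lexicographically least accepting string of length 3.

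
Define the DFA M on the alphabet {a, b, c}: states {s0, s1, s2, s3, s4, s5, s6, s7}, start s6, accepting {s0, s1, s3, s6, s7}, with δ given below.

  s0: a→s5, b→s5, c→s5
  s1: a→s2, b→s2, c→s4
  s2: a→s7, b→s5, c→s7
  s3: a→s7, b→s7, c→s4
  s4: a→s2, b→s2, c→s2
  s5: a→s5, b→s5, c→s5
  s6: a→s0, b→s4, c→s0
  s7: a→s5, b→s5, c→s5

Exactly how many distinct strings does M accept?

The useful subgraph on states {s0, s2, s4, s6, s7} is acyclic, so L(M) is finite; the longest accepting path visits 4 useful states, giving maximum string length 3.
Counting accepting paths from s6 by length: 1 of length 0, 2 of length 1, 6 of length 3. Total 9.

9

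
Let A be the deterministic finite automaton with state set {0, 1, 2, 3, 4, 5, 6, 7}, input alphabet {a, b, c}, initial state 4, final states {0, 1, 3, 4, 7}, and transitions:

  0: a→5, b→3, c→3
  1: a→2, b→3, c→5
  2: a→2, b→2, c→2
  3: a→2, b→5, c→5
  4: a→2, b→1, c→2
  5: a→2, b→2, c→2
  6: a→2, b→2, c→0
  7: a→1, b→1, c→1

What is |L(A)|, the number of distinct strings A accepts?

The useful subgraph on states {1, 3, 4} is acyclic, so L(A) is finite; the longest accepting path visits 3 useful states, giving maximum string length 2.
Counting accepting paths from 4 by length: 1 of length 0, 1 of length 1, 1 of length 2. Total 3.

3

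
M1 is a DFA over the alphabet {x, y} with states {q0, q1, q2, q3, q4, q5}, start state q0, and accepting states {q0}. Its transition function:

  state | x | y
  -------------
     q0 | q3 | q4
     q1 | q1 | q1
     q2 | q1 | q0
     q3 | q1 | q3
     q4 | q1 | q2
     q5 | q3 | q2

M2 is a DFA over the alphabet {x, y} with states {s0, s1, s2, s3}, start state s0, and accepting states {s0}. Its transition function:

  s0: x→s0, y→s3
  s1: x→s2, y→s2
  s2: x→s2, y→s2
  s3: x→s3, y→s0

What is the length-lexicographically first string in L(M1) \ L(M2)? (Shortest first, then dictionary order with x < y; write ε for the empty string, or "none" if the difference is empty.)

yyy

The string yyy is accepted by M1 but not by M2.
No shorter string lies in the difference, and yyy is the lexicographically first length-3 string in L(M1) \ L(M2).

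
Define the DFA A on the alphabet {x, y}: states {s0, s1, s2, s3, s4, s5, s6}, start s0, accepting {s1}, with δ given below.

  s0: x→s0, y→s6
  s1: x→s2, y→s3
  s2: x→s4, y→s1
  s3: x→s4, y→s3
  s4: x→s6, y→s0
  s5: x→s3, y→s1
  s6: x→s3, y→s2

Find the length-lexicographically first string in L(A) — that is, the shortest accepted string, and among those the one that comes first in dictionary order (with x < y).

yyy

A breadth-first search from s0 reaches an accepting state first via the path s0 → s6 → s2 → s1 on input yyy.
No string of length < 3 is accepted (BFS exhausts all shorter strings without reaching an accepting state), and yyy is the lexicographically least accepting string of length 3.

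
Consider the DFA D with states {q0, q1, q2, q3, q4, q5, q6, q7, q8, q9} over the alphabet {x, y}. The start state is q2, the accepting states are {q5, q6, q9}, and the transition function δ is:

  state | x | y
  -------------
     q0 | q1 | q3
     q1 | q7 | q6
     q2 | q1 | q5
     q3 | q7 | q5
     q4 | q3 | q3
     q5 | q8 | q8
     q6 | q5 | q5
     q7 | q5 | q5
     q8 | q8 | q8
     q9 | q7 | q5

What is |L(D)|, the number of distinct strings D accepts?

The useful subgraph on states {q1, q2, q5, q6, q7} is acyclic, so L(D) is finite; the longest accepting path visits 4 useful states, giving maximum string length 3.
Counting accepting paths from q2 by length: 1 of length 1, 1 of length 2, 4 of length 3. Total 6.

6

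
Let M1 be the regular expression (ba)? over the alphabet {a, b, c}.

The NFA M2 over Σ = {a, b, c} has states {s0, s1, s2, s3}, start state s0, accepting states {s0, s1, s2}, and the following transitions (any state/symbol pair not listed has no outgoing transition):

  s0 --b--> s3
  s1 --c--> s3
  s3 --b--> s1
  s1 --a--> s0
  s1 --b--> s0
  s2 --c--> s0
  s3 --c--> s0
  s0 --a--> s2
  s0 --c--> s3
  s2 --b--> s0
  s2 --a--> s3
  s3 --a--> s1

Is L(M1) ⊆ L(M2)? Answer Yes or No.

Converting the expression M1 to a DFA (subset construction, then merging equivalent states) gives the minimal DFA with states {r0, r1, r2, r3}, start state r0, accepting states {r0, r3} and transitions r0: a→r1, b→r2, c→r1; r1: a→r1, b→r1, c→r1; r2: a→r3, b→r1, c→r1; r3: a→r1, b→r1, c→r1.
Exploring the product automaton M1 × M2 from the start pair (r0, s0), following both machines on each input symbol, reaches 7 state pairs: (r0, s0), (r1, s2), (r2, s3), (r1, s3), (r1, s0), (r3, s1), (r1, s1).
M1 accepts in {r0, r3} and M2 accepts in {s0, s1, s2}. The reachable pairs whose M1-component is accepting are (r0, s0), (r3, s1); in each of them the M2-component is accepting too, so the product for L(M1) \ L(M2) (M1-component accepting, M2-component rejecting) has no reachable accepting pair and the difference is empty.
Hence every string in L(M1) is also in L(M2).

Yes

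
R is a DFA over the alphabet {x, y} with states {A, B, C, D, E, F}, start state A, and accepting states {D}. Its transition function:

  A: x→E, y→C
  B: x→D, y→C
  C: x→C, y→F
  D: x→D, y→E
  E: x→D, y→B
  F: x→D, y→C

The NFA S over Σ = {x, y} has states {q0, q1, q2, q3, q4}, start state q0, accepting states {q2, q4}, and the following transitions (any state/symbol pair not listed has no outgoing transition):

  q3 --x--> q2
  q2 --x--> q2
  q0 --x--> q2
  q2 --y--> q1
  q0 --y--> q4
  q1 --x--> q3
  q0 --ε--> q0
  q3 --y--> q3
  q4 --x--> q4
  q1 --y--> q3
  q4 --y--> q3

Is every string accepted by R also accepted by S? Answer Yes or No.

No

The string xyx is in L(R) but not in L(S).
So L(R) ⊄ L(S).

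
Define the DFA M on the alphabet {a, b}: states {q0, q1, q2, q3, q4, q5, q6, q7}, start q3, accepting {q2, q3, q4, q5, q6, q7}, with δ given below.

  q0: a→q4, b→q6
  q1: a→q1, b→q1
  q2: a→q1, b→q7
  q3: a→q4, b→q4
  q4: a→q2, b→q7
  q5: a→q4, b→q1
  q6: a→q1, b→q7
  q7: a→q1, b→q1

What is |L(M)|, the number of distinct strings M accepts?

9

The useful subgraph on states {q2, q3, q4, q7} is acyclic, so L(M) is finite; the longest accepting path visits 4 useful states, giving maximum string length 3.
Counting accepting paths from q3 by length: 1 of length 0, 2 of length 1, 4 of length 2, 2 of length 3. Total 9.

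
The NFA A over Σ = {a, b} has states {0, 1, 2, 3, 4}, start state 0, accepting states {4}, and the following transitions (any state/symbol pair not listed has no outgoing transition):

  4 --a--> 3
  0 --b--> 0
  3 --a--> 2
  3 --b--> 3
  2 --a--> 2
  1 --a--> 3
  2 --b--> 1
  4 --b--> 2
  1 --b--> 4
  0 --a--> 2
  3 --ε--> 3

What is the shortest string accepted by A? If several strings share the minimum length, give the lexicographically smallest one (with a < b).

A breadth-first search from 0 reaches an accepting state first via the path 0 → 2 → 1 → 4 on input abb.
No string of length < 3 is accepted (BFS exhausts all shorter strings without reaching an accepting state), and abb is the lexicographically least accepting string of length 3.

abb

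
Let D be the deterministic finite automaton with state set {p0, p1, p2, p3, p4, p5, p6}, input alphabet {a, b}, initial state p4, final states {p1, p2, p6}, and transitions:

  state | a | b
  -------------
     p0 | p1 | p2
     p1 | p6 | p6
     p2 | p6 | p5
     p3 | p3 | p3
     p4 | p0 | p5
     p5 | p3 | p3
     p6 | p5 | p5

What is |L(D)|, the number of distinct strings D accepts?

5

The useful subgraph on states {p0, p1, p2, p4, p6} is acyclic, so L(D) is finite; the longest accepting path visits 4 useful states, giving maximum string length 3.
Counting accepting paths from p4 by length: 2 of length 2, 3 of length 3. Total 5.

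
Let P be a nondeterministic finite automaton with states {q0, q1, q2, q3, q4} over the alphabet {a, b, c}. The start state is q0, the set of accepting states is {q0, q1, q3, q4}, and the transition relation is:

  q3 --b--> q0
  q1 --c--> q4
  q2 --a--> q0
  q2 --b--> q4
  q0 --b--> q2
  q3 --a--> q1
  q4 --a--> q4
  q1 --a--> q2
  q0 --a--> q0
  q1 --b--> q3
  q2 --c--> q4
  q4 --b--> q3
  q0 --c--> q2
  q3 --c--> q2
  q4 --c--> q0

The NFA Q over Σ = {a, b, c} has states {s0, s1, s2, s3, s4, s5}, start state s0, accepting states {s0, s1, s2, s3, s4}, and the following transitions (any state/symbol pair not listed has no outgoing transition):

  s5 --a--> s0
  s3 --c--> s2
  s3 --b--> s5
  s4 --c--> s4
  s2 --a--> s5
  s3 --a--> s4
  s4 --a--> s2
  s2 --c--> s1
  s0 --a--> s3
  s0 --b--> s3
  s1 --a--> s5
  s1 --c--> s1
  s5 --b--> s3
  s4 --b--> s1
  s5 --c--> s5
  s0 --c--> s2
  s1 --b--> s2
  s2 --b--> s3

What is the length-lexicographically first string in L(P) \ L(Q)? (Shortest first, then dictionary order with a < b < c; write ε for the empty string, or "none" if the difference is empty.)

bb

The string bb is accepted by P but not by Q.
No shorter string lies in the difference, and bb is the lexicographically first length-2 string in L(P) \ L(Q).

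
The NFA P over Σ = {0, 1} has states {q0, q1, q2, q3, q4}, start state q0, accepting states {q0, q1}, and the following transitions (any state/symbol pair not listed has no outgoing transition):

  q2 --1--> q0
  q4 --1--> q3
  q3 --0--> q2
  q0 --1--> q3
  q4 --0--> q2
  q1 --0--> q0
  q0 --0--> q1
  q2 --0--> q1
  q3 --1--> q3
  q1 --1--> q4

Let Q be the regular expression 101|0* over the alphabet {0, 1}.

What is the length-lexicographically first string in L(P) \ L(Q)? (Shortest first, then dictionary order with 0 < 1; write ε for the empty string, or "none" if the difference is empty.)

100

The string 100 is accepted by P but not by Q.
No shorter string lies in the difference, and 100 is the lexicographically first length-3 string in L(P) \ L(Q).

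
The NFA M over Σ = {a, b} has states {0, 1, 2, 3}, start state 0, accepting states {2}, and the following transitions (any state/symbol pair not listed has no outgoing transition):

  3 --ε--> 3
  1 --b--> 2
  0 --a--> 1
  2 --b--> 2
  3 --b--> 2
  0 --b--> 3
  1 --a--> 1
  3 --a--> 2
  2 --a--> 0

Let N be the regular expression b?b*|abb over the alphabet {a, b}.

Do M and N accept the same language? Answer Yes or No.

No

The string ab is accepted by M but rejected by N.
So L(M) ≠ L(N).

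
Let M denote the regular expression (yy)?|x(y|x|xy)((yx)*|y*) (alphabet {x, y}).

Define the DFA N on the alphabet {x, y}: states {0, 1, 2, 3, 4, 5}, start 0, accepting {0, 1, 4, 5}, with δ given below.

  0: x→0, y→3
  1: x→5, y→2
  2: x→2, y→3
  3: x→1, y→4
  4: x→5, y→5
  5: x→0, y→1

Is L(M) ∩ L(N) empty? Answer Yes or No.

The empty string ε is accepted by both M and N.
Hence L(M) ∩ L(N) ≠ ∅.

No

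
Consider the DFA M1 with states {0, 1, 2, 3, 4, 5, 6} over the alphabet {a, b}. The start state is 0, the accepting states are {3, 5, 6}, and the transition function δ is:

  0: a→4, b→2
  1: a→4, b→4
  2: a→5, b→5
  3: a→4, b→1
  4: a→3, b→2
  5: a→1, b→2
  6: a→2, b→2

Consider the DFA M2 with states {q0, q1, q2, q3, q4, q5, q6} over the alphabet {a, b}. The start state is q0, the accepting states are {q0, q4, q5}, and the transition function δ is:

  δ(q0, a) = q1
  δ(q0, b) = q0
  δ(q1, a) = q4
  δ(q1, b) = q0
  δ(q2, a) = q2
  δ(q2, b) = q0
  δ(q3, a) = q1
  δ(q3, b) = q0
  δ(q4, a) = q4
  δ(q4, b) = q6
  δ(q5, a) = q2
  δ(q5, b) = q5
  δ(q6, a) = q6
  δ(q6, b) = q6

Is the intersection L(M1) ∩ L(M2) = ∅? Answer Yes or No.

No

The string aa is accepted by both M1 and M2.
Hence L(M1) ∩ L(M2) ≠ ∅.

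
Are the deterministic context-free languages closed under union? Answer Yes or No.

No

{aⁿbⁿ : n≥0} and {aⁿb²ⁿ : n≥0} are each accepted by a deterministic PDA (push the a's; pop one per b, respectively one per two b's), but their union U is not. Suppose a DPDA M accepted U. Being deterministic, M has a single run on aⁿb²ⁿ, and since aⁿbⁿ ∈ U that run passes through an accepting configuration right after consuming the prefix aⁿbⁿ and then goes on to accept again after n more b's. Build an ordinary (nondeterministic) PDA M′ that simulates M on a's and b's and, at any moment when M is in an accepting state, may switch to a second mode in which it reads only c's, feeding each c to M as a b; M′ accepts when M does. Then M′ accepts aⁱbʲcᵏ (k≥1) exactly when both aⁱbʲ ∈ U and aⁱbʲ⁺ᵏ ∈ U, and checking the four cases (i=j or j=2i, combined with j+k=i or j+k=2i) leaves only i=j=k: so L(M′) ∩ a*b*c⁺ = {aⁿbⁿcⁿ : n≥1} would be context-free, which it is not (pumping lemma) — contradiction. (The union is an unambiguous CFL; it is determinism, not unambiguity, that fails.)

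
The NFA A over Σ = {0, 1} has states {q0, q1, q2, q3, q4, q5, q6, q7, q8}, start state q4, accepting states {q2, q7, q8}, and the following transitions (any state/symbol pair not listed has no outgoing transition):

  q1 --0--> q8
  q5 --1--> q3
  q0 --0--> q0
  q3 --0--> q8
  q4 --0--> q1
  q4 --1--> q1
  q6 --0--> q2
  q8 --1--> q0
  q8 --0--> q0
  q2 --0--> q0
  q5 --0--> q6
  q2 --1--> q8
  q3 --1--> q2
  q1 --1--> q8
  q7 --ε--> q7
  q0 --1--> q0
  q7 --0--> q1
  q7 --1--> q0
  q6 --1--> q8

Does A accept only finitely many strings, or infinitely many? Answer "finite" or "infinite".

The useful states (reachable from q4 and able to reach an accepting state) are {q1, q4, q8}.
Restricted to these states the transition graph has no cycle, so every accepting path has bounded length and L is finite.

finite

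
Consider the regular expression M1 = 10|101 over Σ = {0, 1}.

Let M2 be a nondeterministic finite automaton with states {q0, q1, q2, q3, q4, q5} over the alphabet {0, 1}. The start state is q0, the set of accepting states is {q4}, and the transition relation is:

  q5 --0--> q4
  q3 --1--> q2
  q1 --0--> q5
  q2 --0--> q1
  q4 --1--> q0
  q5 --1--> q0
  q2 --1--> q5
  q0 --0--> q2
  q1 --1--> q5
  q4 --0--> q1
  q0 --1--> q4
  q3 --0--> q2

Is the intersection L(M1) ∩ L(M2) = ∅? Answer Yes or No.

Yes

Converting the expression M1 to a DFA (subset construction, then merging equivalent states) gives the minimal DFA with states {r0, r1, r2, r3, r4}, start state r0, accepting states {r3, r4} and transitions r0: 0→r1, 1→r2; r1: 0→r1, 1→r1; r2: 0→r3, 1→r1; r3: 0→r1, 1→r4; r4: 0→r1, 1→r1.
Exploring the product automaton M1 × M2 from the start pair (r0, q0), following both machines on each input symbol, reaches 9 state pairs: (r0, q0), (r1, q2), (r2, q4), (r1, q1), (r1, q5), (r3, q1), (r1, q0), (r1, q4), (r4, q5).
M1 accepts in {r3, r4} and M2 accepts in {q4}; no reachable pair has both components accepting, so no string drives both machines to acceptance simultaneously and L(M1) ∩ L(M2) = ∅.
So no string is accepted by both, and the intersection is empty.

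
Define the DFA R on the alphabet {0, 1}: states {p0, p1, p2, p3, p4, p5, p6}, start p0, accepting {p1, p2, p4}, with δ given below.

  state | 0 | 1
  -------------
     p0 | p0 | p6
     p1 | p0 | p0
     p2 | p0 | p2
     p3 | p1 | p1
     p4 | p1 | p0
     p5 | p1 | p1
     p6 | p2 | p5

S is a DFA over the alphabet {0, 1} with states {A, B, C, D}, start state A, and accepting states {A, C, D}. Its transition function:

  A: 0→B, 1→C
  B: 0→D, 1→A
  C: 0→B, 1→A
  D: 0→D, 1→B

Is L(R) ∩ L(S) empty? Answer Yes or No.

The string 101 is accepted by both R and S.
Hence L(R) ∩ L(S) ≠ ∅.

No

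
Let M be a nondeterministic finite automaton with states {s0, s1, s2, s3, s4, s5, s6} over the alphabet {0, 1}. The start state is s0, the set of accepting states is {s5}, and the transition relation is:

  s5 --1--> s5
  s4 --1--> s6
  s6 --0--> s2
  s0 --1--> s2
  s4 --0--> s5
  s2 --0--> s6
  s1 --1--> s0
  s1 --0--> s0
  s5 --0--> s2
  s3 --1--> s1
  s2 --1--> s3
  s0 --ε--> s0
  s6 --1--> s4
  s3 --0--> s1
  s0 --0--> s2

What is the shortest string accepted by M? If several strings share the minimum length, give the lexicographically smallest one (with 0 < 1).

A breadth-first search from s0 reaches an accepting state first via the path s0 → s2 → s6 → s4 → s5 on input 0010.
No string of length < 4 is accepted (BFS exhausts all shorter strings without reaching an accepting state), and 0010 is the lexicographically least accepting string of length 4.

0010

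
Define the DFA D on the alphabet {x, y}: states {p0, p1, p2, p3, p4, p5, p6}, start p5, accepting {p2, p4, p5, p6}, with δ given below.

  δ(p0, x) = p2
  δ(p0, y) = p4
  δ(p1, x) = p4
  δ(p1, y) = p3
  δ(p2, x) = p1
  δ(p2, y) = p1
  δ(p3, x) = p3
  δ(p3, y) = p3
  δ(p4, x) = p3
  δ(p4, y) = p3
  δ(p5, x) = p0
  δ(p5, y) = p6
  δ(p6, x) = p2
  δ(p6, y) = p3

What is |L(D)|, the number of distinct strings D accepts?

The useful subgraph on states {p0, p1, p2, p4, p5, p6} is acyclic, so L(D) is finite; the longest accepting path visits 5 useful states, giving maximum string length 4.
Counting accepting paths from p5 by length: 1 of length 0, 1 of length 1, 3 of length 2, 4 of length 4. Total 9.

9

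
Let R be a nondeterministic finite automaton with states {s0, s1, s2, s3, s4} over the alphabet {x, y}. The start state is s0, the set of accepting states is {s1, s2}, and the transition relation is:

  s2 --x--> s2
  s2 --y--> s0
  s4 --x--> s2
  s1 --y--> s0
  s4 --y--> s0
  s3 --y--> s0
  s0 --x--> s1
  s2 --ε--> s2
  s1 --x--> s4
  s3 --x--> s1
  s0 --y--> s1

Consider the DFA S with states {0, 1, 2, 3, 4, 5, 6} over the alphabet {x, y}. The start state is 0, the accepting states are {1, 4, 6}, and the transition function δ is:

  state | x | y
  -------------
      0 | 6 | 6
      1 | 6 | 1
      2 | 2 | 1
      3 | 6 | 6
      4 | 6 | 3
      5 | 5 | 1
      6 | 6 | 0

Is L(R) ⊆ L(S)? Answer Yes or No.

Yes

Exploring the product automaton R × S from the start pair (s0, 0), following both machines on each input symbol, reaches 4 state pairs: (s0, 0), (s1, 6), (s4, 6), (s2, 6).
R accepts in {s1, s2} and S accepts in {1, 4, 6}. The reachable pairs whose R-component is accepting are (s1, 6), (s2, 6); in each of them the S-component is accepting too, so the product for L(R) \ L(S) (R-component accepting, S-component rejecting) has no reachable accepting pair and the difference is empty.
Hence every string in L(R) is also in L(S).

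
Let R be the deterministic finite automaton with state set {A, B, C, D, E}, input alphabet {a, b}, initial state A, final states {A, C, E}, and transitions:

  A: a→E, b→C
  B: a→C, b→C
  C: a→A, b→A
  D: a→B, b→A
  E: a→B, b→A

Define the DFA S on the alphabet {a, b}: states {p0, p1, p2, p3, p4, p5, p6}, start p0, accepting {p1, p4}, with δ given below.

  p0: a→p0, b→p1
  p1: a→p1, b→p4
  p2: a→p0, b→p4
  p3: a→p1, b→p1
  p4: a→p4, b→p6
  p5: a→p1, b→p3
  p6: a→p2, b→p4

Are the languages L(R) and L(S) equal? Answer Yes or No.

No

The empty string ε is accepted by R but rejected by S.
So L(R) ≠ L(S).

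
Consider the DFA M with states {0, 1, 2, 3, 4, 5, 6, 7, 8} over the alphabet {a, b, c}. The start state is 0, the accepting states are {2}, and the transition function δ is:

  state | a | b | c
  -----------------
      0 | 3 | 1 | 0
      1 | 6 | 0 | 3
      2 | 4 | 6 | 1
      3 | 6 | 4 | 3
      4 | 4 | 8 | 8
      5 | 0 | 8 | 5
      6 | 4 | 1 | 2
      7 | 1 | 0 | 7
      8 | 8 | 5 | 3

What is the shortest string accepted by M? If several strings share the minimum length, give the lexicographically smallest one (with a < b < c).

aac

A breadth-first search from 0 reaches an accepting state first via the path 0 → 3 → 6 → 2 on input aac.
No string of length < 3 is accepted (BFS exhausts all shorter strings without reaching an accepting state), and aac is the lexicographically least accepting string of length 3.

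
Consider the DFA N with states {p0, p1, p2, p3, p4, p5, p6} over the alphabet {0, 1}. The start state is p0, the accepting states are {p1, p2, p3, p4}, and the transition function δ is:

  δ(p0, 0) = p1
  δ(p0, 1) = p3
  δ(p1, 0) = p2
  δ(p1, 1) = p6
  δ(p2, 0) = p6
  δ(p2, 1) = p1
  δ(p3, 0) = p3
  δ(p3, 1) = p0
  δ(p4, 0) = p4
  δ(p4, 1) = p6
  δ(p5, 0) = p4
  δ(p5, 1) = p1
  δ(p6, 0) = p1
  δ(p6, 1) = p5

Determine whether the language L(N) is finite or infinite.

State p1 is reachable from the start and can reach an accepting state, and it lies on the cycle p1 → p2 → p1.
Traversing that cycle any number of times yields accepted strings of unbounded length, so the language is infinite.

infinite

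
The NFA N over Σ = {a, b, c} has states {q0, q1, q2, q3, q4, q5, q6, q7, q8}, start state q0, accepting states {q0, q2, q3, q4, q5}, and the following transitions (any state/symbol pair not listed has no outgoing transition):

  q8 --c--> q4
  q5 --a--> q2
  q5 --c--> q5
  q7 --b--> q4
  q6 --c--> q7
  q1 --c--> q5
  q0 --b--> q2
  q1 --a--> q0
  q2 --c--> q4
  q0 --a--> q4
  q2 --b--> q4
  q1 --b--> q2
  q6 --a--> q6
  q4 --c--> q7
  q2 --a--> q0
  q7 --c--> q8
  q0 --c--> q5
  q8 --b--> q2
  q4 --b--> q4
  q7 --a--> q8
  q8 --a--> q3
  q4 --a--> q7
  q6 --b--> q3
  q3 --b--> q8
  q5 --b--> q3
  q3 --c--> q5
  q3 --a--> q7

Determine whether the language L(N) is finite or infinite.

State q0 is reachable from the start and can reach an accepting state, and it lies on the cycle q0 → q2 → q0.
Traversing that cycle any number of times yields accepted strings of unbounded length, so the language is infinite.

infinite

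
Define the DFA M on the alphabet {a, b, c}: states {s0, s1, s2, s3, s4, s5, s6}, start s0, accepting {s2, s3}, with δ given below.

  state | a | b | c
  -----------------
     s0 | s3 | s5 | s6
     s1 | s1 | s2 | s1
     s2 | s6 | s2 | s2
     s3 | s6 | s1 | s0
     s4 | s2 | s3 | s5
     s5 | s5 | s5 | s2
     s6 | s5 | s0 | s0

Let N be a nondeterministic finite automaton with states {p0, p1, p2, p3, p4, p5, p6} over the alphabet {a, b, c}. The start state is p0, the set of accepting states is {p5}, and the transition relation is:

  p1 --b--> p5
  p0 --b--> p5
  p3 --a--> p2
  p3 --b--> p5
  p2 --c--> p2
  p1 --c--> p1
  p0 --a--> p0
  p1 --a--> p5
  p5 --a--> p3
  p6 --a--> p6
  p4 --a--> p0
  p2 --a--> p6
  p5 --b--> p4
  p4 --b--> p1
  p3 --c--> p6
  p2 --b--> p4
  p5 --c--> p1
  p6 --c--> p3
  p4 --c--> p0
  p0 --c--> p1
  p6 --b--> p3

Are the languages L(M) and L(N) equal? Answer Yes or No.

No

The string a is accepted by M but rejected by N.
So L(M) ≠ L(N).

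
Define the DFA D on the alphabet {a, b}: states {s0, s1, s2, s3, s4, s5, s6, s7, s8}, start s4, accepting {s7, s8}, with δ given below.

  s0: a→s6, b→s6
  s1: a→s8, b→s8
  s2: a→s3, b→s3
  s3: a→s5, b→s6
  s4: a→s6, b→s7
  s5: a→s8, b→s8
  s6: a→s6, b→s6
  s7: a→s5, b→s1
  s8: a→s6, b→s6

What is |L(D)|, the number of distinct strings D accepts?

5

The useful subgraph on states {s1, s4, s5, s7, s8} is acyclic, so L(D) is finite; the longest accepting path visits 4 useful states, giving maximum string length 3.
Counting accepting paths from s4 by length: 1 of length 1, 4 of length 3. Total 5.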